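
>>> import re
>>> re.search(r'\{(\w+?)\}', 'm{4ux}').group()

The match spans [1:6] → '{4ux}'.

'{4ux}'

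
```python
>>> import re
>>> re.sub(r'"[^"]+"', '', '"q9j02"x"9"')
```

'x'

Matches: at [0:7] → '"q9j02"'; at [8:11] → '"9"'.
Each match is replaced by ''.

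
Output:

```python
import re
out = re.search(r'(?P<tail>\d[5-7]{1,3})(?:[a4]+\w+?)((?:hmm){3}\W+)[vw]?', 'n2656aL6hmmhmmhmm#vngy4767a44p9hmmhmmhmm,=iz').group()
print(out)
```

2656aL6hmmhmmhmm#v

The pattern matches a digit, then 1 to 3 of a character in [5-7] (captured as 'tail'); then one or more of one of [a4], then one or more of a word character (lazy) (non-capturing group); then the literal 'hmm' repeated 3 times, then one or more of a non-word character (captured); then optionally one of [vw].
`re.search` tries every starting position until one works.
The match spans [1:19] → '2656aL6hmmhmmhmm#v'.
Captured: group 1 = '2656', group 2 = 'hmmhmmhmm#'.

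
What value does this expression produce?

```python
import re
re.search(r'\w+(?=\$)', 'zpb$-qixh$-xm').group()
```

'zpb'

The lookaround is zero-width — it requires the adjacent text to match without consuming it, so the asserted text isn't part of the match.
`re.search` scans for the first position where the pattern succeeds.
The match spans [0:3] → 'zpb'.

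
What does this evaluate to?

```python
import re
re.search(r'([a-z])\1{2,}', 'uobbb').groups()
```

('b',)

The match spans [2:5] → 'bbb'.
Captured: group 1 = 'b'.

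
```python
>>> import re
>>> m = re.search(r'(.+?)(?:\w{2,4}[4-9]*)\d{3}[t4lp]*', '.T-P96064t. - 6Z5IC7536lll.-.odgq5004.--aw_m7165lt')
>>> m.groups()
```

('.T-',)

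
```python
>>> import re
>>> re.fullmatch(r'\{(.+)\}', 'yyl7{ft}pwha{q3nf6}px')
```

None

For `fullmatch`, every character of the input must be accounted for by the pattern.
Here there's no way to consume every character, so the call returns None.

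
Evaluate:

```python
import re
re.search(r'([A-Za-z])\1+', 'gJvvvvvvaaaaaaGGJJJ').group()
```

'vvvvvv'

After group 1 captures some text, `\1` only succeeds where that same text appears again.
`re.search` tries every starting position until one works.
The match spans [2:8] → 'vvvvvv'.
Captured: group 1 = 'v'.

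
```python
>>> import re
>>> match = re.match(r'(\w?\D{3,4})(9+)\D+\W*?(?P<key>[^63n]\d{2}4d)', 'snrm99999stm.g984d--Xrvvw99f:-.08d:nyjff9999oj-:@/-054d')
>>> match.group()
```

'snrm99999stm.g984d'

With `match`, the pattern is implicitly anchored at the beginning.
The match spans [0:18] → 'snrm99999stm.g984d'.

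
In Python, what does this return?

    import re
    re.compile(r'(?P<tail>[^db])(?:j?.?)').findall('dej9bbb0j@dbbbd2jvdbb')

['e', '0', '2']

This matches any character except [db] (captured as 'tail'); then optionally the literal 'j', then optionally any character (non-capturing group).
Matches: at [1:4] match 'ej9', group 1 = 'e'; at [7:10] match '0j@', group 1 = '0'; at [15:18] match '2jv', group 1 = '2'.
One capturing group, so `findall` returns just the captured substring from each match — 3 in all.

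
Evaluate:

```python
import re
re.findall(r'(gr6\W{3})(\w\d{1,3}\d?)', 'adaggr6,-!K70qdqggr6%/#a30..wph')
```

The pattern matches the literal 'gr6', then exactly 3 of a non-word character (captured); then a word character, then 1 to 3 of a digit, then optionally a digit (captured).
Matches: at [4:13] match 'gr6,-!K70', groups = ('gr6,-!', 'K70'); at [17:26] match 'gr6%/#a30', groups = ('gr6%/#', 'a30').
With 2 capturing groups, `findall` returns a 2-tuple per match.

[('gr6,-!', 'K70'), ('gr6%/#', 'a30')]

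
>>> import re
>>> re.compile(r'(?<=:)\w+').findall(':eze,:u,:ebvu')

['eze', 'u', 'ebvu']

The lookaround is zero-width — it requires the adjacent text to match without consuming it, so the asserted text isn't part of the match.
Matches: at [1:4] → 'eze'; at [6:7] → 'u'; at [9:13] → 'ebvu'.
With no groups in the pattern, `findall` gives back each whole match — 3 here.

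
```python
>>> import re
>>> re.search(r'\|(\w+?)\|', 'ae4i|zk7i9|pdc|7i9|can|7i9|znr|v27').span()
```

(4, 11)

The match spans [4:11] → '|zk7i9|'.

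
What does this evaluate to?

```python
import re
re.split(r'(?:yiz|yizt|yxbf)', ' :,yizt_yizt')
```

Alternation isn't longest-match — the leftmost alternative that fits at this position is chosen.
`split` removes every match and returns the 3 fragments in between.

[' :,', 't_', 't']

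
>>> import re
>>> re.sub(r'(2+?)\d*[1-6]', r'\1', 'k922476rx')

The pattern matches one or more of a literal '2' (lazy) (captured); then zero or more of a digit, then a character in [1-6].
The `?` after the quantifier makes it lazy — it takes as little as possible before letting the rest of the pattern try.
Matches: at [2:7] → '22476'.
`\1` in the replacement pulls in group 1's text for each match.

'k92rx'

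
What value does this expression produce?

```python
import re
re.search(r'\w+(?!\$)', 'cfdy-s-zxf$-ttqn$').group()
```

'cfdy'

A negative assertion filters positions out without eating any characters.
The match spans [0:4] → 'cfdy'.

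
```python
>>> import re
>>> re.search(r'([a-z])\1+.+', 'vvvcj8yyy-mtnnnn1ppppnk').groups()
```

('v',)

The backreference `\1` re-matches whatever the first group consumed, character for character.
`search` walks the string left to right and returns the first match it finds.
The match spans [0:23] → 'vvvcj8yyy-mtnnnn1ppppnk'.
Captured: group 1 = 'v'.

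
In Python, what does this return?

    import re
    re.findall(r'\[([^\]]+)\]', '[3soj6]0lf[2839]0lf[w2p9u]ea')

Walking the string: at [0:7] match '[3soj6]', group 1 = '3soj6'; at [10:16] match '[2839]', group 1 = '2839'; at [19:26] match '[w2p9u]', group 1 = 'w2p9u'.
With a single group, `findall` returns only what that group captured — 3 items.

['3soj6', '2839', 'w2p9u']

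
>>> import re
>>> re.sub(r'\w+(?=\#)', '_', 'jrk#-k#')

Lookahead/lookbehind check context without consuming it, so the matched span excludes the asserted characters.
Matches: at [0:3] → 'jrk'; at [5:6] → 'k'.
Every occurrence is swapped for '_'.

'_#-_#'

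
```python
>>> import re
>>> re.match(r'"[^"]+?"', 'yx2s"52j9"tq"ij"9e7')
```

With `match`, the pattern is implicitly anchored at the beginning.
Here the pattern fails at index 0, so the call returns None.

None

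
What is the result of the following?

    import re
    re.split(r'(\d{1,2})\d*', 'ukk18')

The pattern matches 1 to 2 of a digit (captured); then zero or more of a digit.
The group in the pattern means `split` returns the separators' captures alongside the pieces.

['ukk', '18', '']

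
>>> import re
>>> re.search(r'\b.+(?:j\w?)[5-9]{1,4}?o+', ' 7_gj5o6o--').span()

(1, 7)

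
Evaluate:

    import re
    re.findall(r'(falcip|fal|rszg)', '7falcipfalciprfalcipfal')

['falcip', 'falcip', 'falcip', 'fal']

The regex engine tests alternatives in the order written; an earlier branch that matches wins even if a later one would match more.
`findall` collects group 1 from each match (4 total).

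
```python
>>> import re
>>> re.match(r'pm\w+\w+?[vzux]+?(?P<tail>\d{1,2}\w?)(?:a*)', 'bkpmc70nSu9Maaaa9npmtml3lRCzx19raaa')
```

None

`match` is anchored at position 0; if the pattern doesn't fit there, it returns None.
Here the pattern fails at index 0, so the call returns None.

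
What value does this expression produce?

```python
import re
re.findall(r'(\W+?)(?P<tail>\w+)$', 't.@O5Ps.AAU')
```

[('.', 'AAU')]

This matches one or more of a non-word character (lazy) (captured); then one or more of a word character (captured as 'tail'); then anchored at the end.
Walking the string: at [7:11] match '.AAU', groups = ('.', 'AAU').
With 2 capturing groups, `findall` returns a 2-tuple per match.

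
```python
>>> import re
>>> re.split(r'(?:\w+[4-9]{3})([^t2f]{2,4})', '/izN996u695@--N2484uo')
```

['/', '@--N', '', 'uo', '']

This matches one or more of a word character, then exactly 3 of a character in [4-9] (non-capturing group); then 2 to 4 of any character except [t2f] (captured).
Matches to split on: at [1:15] → 'izN996u695@--N'; at [15:21] → '2484uo'.
Because the pattern has a capturing group, `split` also inserts each captured text between the pieces.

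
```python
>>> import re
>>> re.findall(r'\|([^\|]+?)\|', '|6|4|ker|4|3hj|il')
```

['6', 'ker', '3hj']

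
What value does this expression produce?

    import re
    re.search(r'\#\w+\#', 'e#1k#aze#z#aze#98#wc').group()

'#1k#'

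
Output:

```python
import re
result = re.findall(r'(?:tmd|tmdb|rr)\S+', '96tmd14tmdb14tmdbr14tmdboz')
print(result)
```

['tmd14tmdb14tmdbr14tmdboz']

With no groups in the pattern, `findall` gives back each whole match — 1 here.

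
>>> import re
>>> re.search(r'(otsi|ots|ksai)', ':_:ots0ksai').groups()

('ots',)

Unlike `match`, `search` isn't anchored — it looks for the pattern anywhere in the string.
The match spans [3:6] → 'ots'.
Captured: group 1 = 'ots'.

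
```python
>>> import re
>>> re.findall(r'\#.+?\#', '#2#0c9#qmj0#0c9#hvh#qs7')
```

['#2#', '#qmj0#', '#hvh#']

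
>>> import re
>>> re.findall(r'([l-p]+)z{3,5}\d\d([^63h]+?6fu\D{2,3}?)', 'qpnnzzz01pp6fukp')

This matches one or more of a character in [l-p] (captured); then 3 to 5 of the literal 'z', then a digit, then a digit; then one or more of any character except [63h] (lazy), then the literal '6fu', then 2 to 3 of a non-digit (lazy) (captured).
Matches: at [1:16] match 'pnnzzz01pp6fukp', groups = ('pnn', 'pp6fukp').
With 2 capturing groups, `findall` returns a 2-tuple per match.

[('pnn', 'pp6fukp')]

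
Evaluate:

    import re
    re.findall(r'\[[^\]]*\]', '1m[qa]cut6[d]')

['[qa]', '[d]']

With no groups in the pattern, `findall` gives back each whole match — 2 here.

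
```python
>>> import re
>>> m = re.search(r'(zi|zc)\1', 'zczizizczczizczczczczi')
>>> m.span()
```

After group 1 captures some text, `\1` only succeeds where that same text appears again.
The match spans [2:6] → 'zizi'.

(2, 6)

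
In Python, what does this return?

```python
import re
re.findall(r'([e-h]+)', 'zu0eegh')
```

This matches one or more of a character in [e-h] (captured).
Scanning left to right: at [3:7] match 'eegh', group 1 = 'eegh'.
Because there's exactly one group, `findall` drops the full match and keeps group 1 from the one hit.

['eegh']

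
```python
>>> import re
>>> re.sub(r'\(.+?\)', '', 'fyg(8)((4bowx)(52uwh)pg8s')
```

'fygpg8s'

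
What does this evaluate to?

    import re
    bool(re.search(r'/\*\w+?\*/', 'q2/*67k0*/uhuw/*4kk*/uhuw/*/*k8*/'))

`re.search` tries every starting position until one works.
The match spans [2:10] → '/*67k0*/'.

True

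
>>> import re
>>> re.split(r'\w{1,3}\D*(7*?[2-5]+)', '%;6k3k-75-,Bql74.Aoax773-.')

['%;', '75', '-,', '74', '.', '773', '-.']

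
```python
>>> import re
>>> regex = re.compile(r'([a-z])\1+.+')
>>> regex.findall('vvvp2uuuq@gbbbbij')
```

['v']

`\1` is not a pattern — it's the concrete string captured by group 1, re-applied verbatim.
One capturing group, so `findall` returns just the captured substring from the one match — 1 in all.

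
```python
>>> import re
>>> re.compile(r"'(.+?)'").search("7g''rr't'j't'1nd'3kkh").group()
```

With the lazy modifier that quantifier settles for the fewest repetitions that let the rest of the pattern succeed (the atoms after it are unaffected and can still be greedy).
The match spans [2:7] → "''rr'".

"''rr'"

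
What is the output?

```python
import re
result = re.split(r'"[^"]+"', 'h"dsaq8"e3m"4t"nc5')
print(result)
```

['h', 'e3m', 'nc5']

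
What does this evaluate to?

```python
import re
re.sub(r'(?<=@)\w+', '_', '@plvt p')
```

The positive lookaround only admits positions where the adjacent text matches; those characters stay outside the span.
Matches: at [1:5] → 'plvt'.
`sub` substitutes '_' at each match site.

'@_ p'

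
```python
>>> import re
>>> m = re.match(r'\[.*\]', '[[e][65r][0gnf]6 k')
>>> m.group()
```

'[[e][65r][0gnf]'

`match` is anchored at position 0; if the pattern doesn't fit there, it returns None.
The match spans [0:15] → '[[e][65r][0gnf]'.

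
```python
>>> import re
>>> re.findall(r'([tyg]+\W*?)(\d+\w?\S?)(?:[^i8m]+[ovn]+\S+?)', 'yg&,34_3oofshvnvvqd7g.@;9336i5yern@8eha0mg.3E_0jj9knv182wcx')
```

[('yg&,', '34_3'), ('g.@;', '9336i5'), ('g.', '3E_')]

Pattern: one or more of one of [tyg], then zero or more of a non-word character (lazy) (captured); then one or more of a digit, then optionally a word character, then optionally a non-whitespace character (captured); then one or more of any character except [i8m], then one or more of one of [ovn], then one or more of a non-whitespace character (lazy) (non-capturing group).
A non-greedy quantifier consumes as few characters as it can — just enough that the remainder of the pattern still matches from where it stops; whatever follows it matches normally.
Walking the string: at [0:18] match 'yg&,34_3oofshvnvvq', groups = ('yg&,', '34_3'); at [20:35] match 'g.@;9336i5yern@', groups = ('g.@;', '9336i5'); at [41:54] match 'g.3E_0jj9knv1', groups = ('g.', '3E_').
2 groups means each result is a tuple of 2 captured strings — 3 here.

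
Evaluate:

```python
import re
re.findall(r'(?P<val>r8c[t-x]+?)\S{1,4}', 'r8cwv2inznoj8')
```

A non-greedy quantifier consumes as few characters as it can — just enough that the remainder of the pattern still matches from where it stops; whatever follows it matches normally.
With a single group, `findall` returns only what that group captured — 1 item.

['r8cw']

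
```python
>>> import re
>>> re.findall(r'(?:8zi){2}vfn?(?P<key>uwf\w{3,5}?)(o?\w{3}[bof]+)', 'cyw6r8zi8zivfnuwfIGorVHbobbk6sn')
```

[('uwfIGo', 'rVHbobb')]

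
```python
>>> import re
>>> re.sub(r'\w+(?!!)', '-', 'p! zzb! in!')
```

'p! -b! -n!'

The negative lookahead/lookbehind blocks any match where the forbidden context is present.
Matches: at [3:5] → 'zz'; at [8:9] → 'i'.
Every occurrence is swapped for '-'.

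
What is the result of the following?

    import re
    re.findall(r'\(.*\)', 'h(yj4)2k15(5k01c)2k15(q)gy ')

['(yj4)2k15(5k01c)2k15(q)']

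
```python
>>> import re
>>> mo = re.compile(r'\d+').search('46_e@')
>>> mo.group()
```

The pattern matches one or more of a digit.
`re.search` tries every starting position until one works.
The match spans [0:2] → '46'.

'46'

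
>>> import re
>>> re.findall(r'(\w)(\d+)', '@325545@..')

[('3', '25545')]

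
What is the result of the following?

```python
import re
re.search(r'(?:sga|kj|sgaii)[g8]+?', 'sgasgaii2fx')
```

None

`re.search` tries every starting position until one works.
Here the pattern never matches, so the call returns None.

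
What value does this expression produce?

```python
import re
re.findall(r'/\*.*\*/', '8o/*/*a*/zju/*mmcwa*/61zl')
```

['/*/*a*/zju/*mmcwa*/']

Scanning left to right: at [2:21] → '/*/*a*/zju/*mmcwa*/'.
With no groups in the pattern, `findall` gives back each whole match — 1 here.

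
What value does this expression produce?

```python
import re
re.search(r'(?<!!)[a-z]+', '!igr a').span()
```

Because the assertion is negative and zero-width, positions next to the forbidden text are skipped.
The match spans [2:4] → 'gr'.

(2, 4)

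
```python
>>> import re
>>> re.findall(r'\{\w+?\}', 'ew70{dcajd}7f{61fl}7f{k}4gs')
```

['{dcajd}', '{61fl}', '{k}']

Matches: at [4:11] → '{dcajd}'; at [13:19] → '{61fl}'; at [21:24] → '{k}'.
With no groups in the pattern, `findall` gives back each whole match — 3 here.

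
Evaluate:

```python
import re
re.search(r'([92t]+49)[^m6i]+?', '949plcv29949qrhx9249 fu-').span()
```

The pattern matches one or more of one of [92t], then the literal '49' (captured); then one or more of any character except [m6i] (lazy).
`re.search` tries every starting position until one works.
The match spans [0:4] → '949p'.
Captured: group 1 = '949'.

(0, 4)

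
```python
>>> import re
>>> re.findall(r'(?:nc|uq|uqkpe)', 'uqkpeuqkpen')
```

['uq', 'uq']

Alternation tries branches left to right and keeps the first one that lets the overall match succeed at that position.
With no groups in the pattern, `findall` gives back each whole match — 2 here.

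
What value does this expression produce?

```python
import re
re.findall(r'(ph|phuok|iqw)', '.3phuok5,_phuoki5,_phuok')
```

['ph', 'ph', 'ph']

Alternation tries branches left to right and keeps the first one that lets the overall match succeed at that position.
Matches: at [2:4] match 'ph', group 1 = 'ph'; at [10:12] match 'ph', group 1 = 'ph'; at [19:21] match 'ph', group 1 = 'ph'.
One capturing group, so `findall` returns just the captured substring from each match — 3 in all.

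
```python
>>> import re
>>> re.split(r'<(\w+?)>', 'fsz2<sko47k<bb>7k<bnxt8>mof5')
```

`re.split` interleaves the captured-group text with the surrounding fragments.

['fsz2<sko47k', 'bb', '7k', 'bnxt8', 'mof5']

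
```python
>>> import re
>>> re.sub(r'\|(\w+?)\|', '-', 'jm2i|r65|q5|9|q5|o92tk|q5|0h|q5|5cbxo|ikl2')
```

'jm2i-q5-q5-q5-q5-ikl2'

Matches: at [4:9] → '|r65|'; at [11:14] → '|9|'; at [16:23] → '|o92tk|'; at [25:29] → '|0h|'; at [31:38] → '|5cbxo|'.
Every occurrence is swapped for '-'.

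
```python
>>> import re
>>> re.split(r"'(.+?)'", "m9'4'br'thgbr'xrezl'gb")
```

['m9', '4', 'br', 'thgbr', "xrezl'gb"]

`re.split` interleaves the captured-group text with the surrounding fragments.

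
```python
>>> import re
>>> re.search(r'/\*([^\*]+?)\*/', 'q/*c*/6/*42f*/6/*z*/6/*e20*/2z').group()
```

`search` walks the string left to right and returns the first match it finds.
The match spans [1:6] → '/*c*/'.
Captured: group 1 = 'c'.

'/*c*/'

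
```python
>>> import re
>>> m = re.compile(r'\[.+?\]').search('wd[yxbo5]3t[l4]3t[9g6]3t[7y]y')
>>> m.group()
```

'[yxbo5]'

Lazy quantifiers expand one character at a time until the remainder of the pattern can match.
`re.search` scans for the first position where the pattern succeeds.
The match spans [2:9] → '[yxbo5]'.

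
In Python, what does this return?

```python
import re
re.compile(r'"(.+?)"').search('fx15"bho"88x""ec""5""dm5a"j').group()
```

'"bho"'

`re.search` scans for the first position where the pattern succeeds.
The match spans [4:9] → '"bho"'.
Captured: group 1 = 'bho'.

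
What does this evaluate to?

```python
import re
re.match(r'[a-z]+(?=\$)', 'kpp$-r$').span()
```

(0, 3)

The positive lookaround only admits positions where the adjacent text matches; those characters stay outside the span.
`re.match` won't scan ahead — the pattern has to work from the very first character.
The match spans [0:3] → 'kpp'.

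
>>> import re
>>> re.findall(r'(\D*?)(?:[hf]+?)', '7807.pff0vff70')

This matches zero or more of a non-digit (lazy) (captured); then one or more of one of [hf] (lazy) (non-capturing group).
Because the quantifier is non-greedy, it stops expanding at the earliest point where the rest of the pattern can succeed.
Scanning left to right: at [4:7] match '.pf', group 1 = '.p'; at [7:8] match 'f', group 1 = ''; at [9:11] match 'vf', group 1 = 'v'; at [11:12] match 'f', group 1 = ''.
One capturing group, so `findall` returns just the captured substring from each match — 4 in all.

['.p', '', 'v', '']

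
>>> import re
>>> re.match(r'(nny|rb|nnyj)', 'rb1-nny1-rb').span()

(0, 2)

`match` is anchored at position 0; if the pattern doesn't fit there, it returns None.
The match spans [0:2] → 'rb'.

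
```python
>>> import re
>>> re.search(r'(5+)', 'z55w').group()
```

Pattern: one or more of a literal '5' (captured).
The match spans [1:3] → '55'.

'55'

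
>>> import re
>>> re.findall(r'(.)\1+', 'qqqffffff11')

`\1` has to match the exact text group 1 already captured.
Walking the string: at [0:3] match 'qqq', group 1 = 'q'; at [3:9] match 'ffffff', group 1 = 'f'; at [9:11] match '11', group 1 = '1'.
With a single group, `findall` returns only what that group captured — 3 items.

['q', 'f', '1']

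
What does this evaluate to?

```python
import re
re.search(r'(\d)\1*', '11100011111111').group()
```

'111'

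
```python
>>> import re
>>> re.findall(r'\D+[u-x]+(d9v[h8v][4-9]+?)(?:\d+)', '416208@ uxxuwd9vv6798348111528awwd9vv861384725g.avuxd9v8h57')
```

Pattern: one or more of a non-digit; then one or more of a character in [u-x]; then the literal 'd9v', then one of [h8v], then one or more of a character in [4-9] (lazy) (captured); then one or more of a digit (non-capturing group).
The `?` after the quantifier makes it lazy — it takes as little as possible before letting the rest of the pattern try.
Walking the string: at [6:30] match '@ uxxuwd9vv6798348111528', group 1 = 'd9vv6'; at [30:46] match 'awwd9vv861384725', group 1 = 'd9vv8'.
One capturing group, so `findall` returns just the captured substring from each match — 2 in all.

['d9vv6', 'd9vv8']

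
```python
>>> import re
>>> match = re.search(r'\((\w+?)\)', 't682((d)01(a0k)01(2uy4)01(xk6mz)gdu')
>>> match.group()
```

'(d)'

`re.search` scans for the first position where the pattern succeeds.
The match spans [5:8] → '(d)'.
Captured: group 1 = 'd'.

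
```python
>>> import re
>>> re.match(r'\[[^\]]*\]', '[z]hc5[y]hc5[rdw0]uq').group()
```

`re.match` won't scan ahead — the pattern has to work from the very first character.
The match spans [0:3] → '[z]'.

'[z]'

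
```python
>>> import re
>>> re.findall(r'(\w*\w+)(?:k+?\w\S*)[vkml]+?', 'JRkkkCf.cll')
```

Pattern: zero or more of a word character, then one or more of a word character (captured); then one or more of the literal 'k' (lazy), then a word character, then zero or more of a non-whitespace character (non-capturing group); then one or more of one of [vkml] (lazy).
Matches: at [0:11] match 'JRkkkCf.cll', group 1 = 'JRkk'.
With a single group, `findall` returns only what that group captured — 1 item.

['JRkk']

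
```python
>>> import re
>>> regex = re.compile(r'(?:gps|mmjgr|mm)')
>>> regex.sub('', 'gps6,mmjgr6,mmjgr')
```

The regex engine tests alternatives in the order written; an earlier branch that matches wins even if a later one would match more.
Matches: at [0:3] → 'gps'; at [5:10] → 'mmjgr'; at [12:17] → 'mmjgr'.
Every occurrence is swapped for ''.

'6,6,'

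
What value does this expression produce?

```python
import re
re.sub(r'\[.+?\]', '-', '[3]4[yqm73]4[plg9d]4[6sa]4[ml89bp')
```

The `?` after the quantifier makes it lazy — it takes as little as possible before letting the rest of the pattern try.
Matches: at [0:3] → '[3]'; at [4:11] → '[yqm73]'; at [12:19] → '[plg9d]'; at [20:25] → '[6sa]'.
`sub` substitutes '-' at each match site.

'-4-4-4-4[ml89bp'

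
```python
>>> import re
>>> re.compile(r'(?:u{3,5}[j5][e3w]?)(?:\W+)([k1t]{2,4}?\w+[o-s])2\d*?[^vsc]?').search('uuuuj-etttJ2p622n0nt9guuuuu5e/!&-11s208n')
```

The pattern matches 3 to 5 of a literal 'u', then one of [j5], then optionally one of [e3w] (non-capturing group); then one or more of a non-word character (non-capturing group); then 2 to 4 of one of [k1t] (lazy), then one or more of a word character, then a character in [o-s] (captured); then the literal '2', then zero or more of a digit (lazy), then optionally any character except [vsc].
Unlike `match`, `search` isn't anchored — it looks for the pattern anywhere in the string.
Here the pattern never matches, so the call returns None.

None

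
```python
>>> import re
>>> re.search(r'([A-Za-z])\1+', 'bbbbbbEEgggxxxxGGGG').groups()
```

('b',)

The backreference `\1` re-matches whatever the first group consumed, character for character.
`search` walks the string left to right and returns the first match it finds.
The match spans [0:6] → 'bbbbbb'.
Captured: group 1 = 'b'.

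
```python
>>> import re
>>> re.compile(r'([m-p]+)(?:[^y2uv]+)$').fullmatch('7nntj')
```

This matches one or more of a character in [m-p] (captured); then one or more of any character except [y2uv] (non-capturing group); then anchored at the end.
`re.fullmatch` requires the pattern to consume the entire string.
Here there's no way to consume every character, so the call returns None.

None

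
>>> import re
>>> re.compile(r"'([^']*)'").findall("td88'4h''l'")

['4h', 'l']

`findall` collects group 1 from each match (2 total).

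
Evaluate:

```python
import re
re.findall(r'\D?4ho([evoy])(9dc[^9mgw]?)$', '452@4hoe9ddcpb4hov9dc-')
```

With 2 capturing groups, `findall` returns a 2-tuple per match.

[('v', '9dc-')]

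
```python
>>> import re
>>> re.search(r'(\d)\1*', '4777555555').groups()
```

('4',)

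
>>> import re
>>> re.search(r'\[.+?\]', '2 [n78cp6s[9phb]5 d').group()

'[n78cp6s[9phb]'

The match spans [2:16] → '[n78cp6s[9phb]'.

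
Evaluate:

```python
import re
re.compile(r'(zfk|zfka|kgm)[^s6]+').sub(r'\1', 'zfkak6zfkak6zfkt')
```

'zfk6zfk6zfk'

Alternation isn't longest-match — the leftmost alternative that fits at this position is chosen.
Matches: at [0:5] → 'zfkak'; at [6:11] → 'zfkak'; at [12:16] → 'zfkt'.
Each match is replaced using the text its own group 1 captured.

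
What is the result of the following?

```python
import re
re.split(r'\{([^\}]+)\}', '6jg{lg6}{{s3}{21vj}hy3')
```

Matches to split on: at [3:8] → '{lg6}'; at [8:13] → '{{s3}'; at [13:19] → '{21vj}'.
Because the pattern has a capturing group, `split` also inserts each captured text between the pieces.

['6jg', 'lg6', '', '{s3', '', '21vj', 'hy3']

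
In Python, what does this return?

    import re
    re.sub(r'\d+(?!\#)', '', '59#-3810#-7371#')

Because the assertion is negative and zero-width, positions next to the forbidden text are skipped.
Matches: at [0:1] → '5'; at [4:7] → '381'; at [10:13] → '737'.
Each match is replaced by ''.

'9#-0#-1#'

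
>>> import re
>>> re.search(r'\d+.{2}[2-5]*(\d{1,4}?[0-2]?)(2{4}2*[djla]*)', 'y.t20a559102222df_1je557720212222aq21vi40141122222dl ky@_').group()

'20a559102222d'

The match spans [3:16] → '20a559102222d'.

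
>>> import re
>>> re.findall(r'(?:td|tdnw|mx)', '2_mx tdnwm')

Alternation isn't longest-match — the leftmost alternative that fits at this position is chosen.
No capturing groups, so `findall` returns the 2 full match strings.

['mx', 'td']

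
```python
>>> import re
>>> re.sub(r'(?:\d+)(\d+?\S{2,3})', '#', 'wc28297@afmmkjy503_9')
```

This matches one or more of a digit (non-capturing group); then one or more of a digit (lazy), then 2 to 3 of a non-whitespace character (captured).
Matches: at [2:10] → '28297@af'; at [15:20] → '503_9'.
Each match is replaced by '#'.

'wc#mmkjy#'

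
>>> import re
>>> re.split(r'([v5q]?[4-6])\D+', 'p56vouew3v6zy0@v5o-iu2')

['p', '56', '3', 'v6', '0@', 'v5', '2']

This matches optionally one of [v5q], then a character in [4-6] (captured); then one or more of a non-digit.
Matches to split on: at [1:8] → '56vouew'; at [9:13] → 'v6zy'; at [15:21] → 'v5o-iu'.
The group in the pattern means `split` returns the separators' captures alongside the pieces.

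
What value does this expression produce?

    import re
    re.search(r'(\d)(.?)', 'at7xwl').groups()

This matches a digit (captured); then optionally any character (captured).
`re.search` scans for the first position where the pattern succeeds.
The match spans [2:4] → '7x'.
Captured: group 1 = '7', group 2 = 'x'.

('7', 'x')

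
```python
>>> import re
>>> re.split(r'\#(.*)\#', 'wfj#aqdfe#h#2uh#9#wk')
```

['wfj', 'aqdfe#h#2uh#9', 'wk']

The group in the pattern means `split` returns the separators' captures alongside the pieces.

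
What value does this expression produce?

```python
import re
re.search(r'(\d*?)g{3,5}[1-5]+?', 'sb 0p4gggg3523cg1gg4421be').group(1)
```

'4'

This matches zero or more of a digit (lazy) (captured); then 3 to 5 of the literal 'g', then one or more of a character in [1-5] (lazy).
A non-greedy quantifier consumes as few characters as it can — just enough that the remainder of the pattern still matches from where it stops; whatever follows it matches normally.
`re.search` scans for the first position where the pattern succeeds.
The match spans [5:11] → '4gggg3'.
Captured: group 1 = '4'.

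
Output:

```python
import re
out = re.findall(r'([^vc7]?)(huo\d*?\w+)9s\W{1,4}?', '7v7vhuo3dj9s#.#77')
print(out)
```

[('', 'huo3dj')]

This matches optionally any character except [vc7] (captured); then the literal 'huo', then zero or more of a digit (lazy), then one or more of a word character (captured); then the literal '9s', then 1 to 4 of a non-word character (lazy).
Walking the string: at [4:13] match 'huo3dj9s#', groups = ('', 'huo3dj').
With 2 capturing groups, `findall` returns a 2-tuple per match.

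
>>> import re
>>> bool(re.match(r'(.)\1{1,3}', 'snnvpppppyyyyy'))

`\1` is not a pattern — it's the concrete string captured by group 1, re-applied verbatim.
`match` is anchored at position 0; if the pattern doesn't fit there, it returns None.
Here the pattern fails at index 0, so the call returns None, and `bool(None)` is False.

False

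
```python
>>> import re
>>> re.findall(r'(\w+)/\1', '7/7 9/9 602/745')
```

['7', '9']

The backreference `\1` re-matches whatever the first group consumed, character for character.
With a single group, `findall` returns only what that group captured — 2 items.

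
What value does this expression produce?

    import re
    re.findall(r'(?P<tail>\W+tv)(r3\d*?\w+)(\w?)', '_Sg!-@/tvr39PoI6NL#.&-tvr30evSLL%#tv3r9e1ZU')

This matches one or more of a non-word character, then the literal 'tv' (captured as 'tail'); then the literal 'r3', then zero or more of a digit (lazy), then one or more of a word character (captured); then optionally a word character (captured).
Matches: at [3:18] match '!-@/tvr39PoI6NL', groups = ('!-@/tv', 'r39PoI6NL', ''); at [18:32] match '#.&-tvr30evSLL', groups = ('#.&-tv', 'r30evSLL', '').
With 3 capturing groups, `findall` returns a 3-tuple per match.

[('!-@/tv', 'r39PoI6NL', ''), ('#.&-tv', 'r30evSLL', '')]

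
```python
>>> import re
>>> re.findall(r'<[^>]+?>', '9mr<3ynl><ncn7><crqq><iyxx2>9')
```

['<3ynl>', '<ncn7>', '<crqq>', '<iyxx2>']

Matches: at [3:9] → '<3ynl>'; at [9:15] → '<ncn7>'; at [15:21] → '<crqq>'; at [21:28] → '<iyxx2>'.
`findall` yields the raw match text (4 of them) because the pattern has no groups.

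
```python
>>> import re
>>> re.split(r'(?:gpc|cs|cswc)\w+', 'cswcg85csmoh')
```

Matches to split on: at [0:12] → 'cswcg85csmoh'.
Each match becomes a cut point; 2 segments remain.

['', '']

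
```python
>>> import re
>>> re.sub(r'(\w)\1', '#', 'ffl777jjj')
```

`\1` is not a pattern — it's the concrete string captured by group 1, re-applied verbatim.
Every occurrence is swapped for '#'.

'#l#7#j'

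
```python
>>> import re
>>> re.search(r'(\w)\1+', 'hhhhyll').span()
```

(0, 4)

`\1` is not a pattern — it's the concrete string captured by group 1, re-applied verbatim.
`re.search` tries every starting position until one works.
The match spans [0:4] → 'hhhh'.
Captured: group 1 = 'h'.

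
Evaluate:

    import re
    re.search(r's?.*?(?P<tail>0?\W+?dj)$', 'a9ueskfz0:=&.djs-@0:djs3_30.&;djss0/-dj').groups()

This matches optionally the literal 's', then zero or more of any character (lazy); then optionally the literal '0', then one or more of a non-word character (lazy), then the literal 'dj' (captured as 'tail'); then anchored at the end.
`re.search` tries every starting position until one works.
The match spans [0:39] → 'a9ueskfz0:=&.djs-@0:djs3_30.&;djss0/-dj'.
Captured: group 1 = '0/-dj'.

('0/-dj',)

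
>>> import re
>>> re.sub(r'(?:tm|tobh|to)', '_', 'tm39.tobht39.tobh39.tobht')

Alternation tries branches left to right and keeps the first one that lets the overall match succeed at that position.
Every occurrence is swapped for '_'.

'_39._t39._39._t'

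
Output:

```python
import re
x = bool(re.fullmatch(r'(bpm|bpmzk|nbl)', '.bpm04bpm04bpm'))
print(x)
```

`fullmatch` succeeds only if the pattern covers the string from start to end.
Here there's no way to consume every character, so the call returns None, and `bool(None)` is False.

False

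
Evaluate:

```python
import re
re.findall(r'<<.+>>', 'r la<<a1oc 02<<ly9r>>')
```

['<<a1oc 02<<ly9r>>']

With no groups in the pattern, `findall` gives back each whole match — 1 here.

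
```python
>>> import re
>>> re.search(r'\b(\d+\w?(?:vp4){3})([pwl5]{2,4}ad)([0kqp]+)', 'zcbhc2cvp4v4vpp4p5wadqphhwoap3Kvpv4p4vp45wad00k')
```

Pattern: a word boundary (`\b`, zero-width); then one or more of a digit, then optionally a word character, then the literal 'vp4' repeated 3 times (captured); then 2 to 4 of one of [pwl5], then the literal 'ad' (captured); then one or more of one of [0kqp] (captured).
`re.search` scans for the first position where the pattern succeeds.
Here nothing in the string fits, so the call returns None.

None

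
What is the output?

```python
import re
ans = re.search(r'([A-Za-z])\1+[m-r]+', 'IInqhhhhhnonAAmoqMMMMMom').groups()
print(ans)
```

('I',)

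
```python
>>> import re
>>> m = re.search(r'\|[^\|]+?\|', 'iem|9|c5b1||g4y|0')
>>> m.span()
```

(3, 6)

Unlike `match`, `search` isn't anchored — it looks for the pattern anywhere in the string.
The match spans [3:6] → '|9|'.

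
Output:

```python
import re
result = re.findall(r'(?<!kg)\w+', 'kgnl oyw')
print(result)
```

The negative lookahead/lookbehind blocks any match where the forbidden context is present.
With no groups in the pattern, `findall` gives back each whole match — 2 here.

['kgnl', 'oyw']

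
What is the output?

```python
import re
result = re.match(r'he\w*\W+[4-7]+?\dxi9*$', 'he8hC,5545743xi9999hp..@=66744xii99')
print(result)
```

None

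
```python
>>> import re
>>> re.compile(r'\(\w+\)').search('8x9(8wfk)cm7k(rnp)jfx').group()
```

`re.search` scans for the first position where the pattern succeeds.
The match spans [3:9] → '(8wfk)'.

'(8wfk)'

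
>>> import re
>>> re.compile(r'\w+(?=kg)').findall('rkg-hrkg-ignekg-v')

['r', 'hr', 'igne']

The lookaround is zero-width — it requires the adjacent text to match without consuming it, so the asserted text isn't part of the match.
Walking the string: at [0:1] → 'r'; at [4:6] → 'hr'; at [9:13] → 'igne'.
`findall` yields the raw match text (3 of them) because the pattern has no groups.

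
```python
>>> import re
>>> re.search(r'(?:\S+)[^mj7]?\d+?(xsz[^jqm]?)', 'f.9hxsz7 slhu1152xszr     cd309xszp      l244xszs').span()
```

(9, 21)

Pattern: one or more of a non-whitespace character (non-capturing group); then optionally any character except [mj7], then one or more of a digit (lazy); then the literal 'xsz', then optionally any character except [jqm] (captured).
The match spans [9:21] → 'slhu1152xszr'.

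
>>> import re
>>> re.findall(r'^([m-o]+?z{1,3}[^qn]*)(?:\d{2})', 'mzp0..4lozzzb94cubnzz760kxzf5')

With a single group, `findall` returns only what that group captured — 1 item.

['mzp0..4lozzzb']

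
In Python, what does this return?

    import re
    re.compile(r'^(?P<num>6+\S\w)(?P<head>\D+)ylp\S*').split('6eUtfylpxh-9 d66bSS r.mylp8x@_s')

['', '6eU', 'tf', ' d66bSS r.mylp8x@_s']

The pattern matches anchored at the start of the string; then one or more of a literal '6', then a non-whitespace character, then a word character (captured as 'num'); then one or more of a non-digit (captured as 'head'); then the literal 'ylp', then zero or more of a non-whitespace character.
The group in the pattern means `split` returns the separators' captures alongside the pieces.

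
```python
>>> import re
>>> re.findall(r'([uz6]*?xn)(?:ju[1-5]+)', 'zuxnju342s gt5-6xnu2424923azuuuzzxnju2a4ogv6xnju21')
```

['zuxn', 'zuuuzzxn', '6xn']

Pattern: zero or more of one of [uz6] (lazy), then the literal 'xn' (captured); then the literal 'ju', then one or more of a character in [1-5] (non-capturing group).
Matches: at [0:9] match 'zuxnju342', group 1 = 'zuxn'; at [27:38] match 'zuuuzzxnju2', group 1 = 'zuuuzzxn'; at [43:50] match '6xnju21', group 1 = '6xn'.
Because there's exactly one group, `findall` drops the full match and keeps group 1 from each hit.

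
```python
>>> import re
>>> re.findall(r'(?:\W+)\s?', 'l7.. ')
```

This matches one or more of a non-word character (non-capturing group); then optionally whitespace.
Matches: at [2:5] → '.. '.
No capturing groups, so `findall` returns the 1 full match string.

['.. ']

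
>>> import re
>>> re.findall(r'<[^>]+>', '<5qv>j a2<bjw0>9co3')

['<5qv>', '<bjw0>']

Scanning left to right: at [0:5] → '<5qv>'; at [9:15] → '<bjw0>'.
With no groups in the pattern, `findall` gives back each whole match — 2 here.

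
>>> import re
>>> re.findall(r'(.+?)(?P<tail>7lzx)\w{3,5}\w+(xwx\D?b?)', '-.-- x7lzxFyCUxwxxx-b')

3 groups means the one result is a tuple of 3 captured strings — 1 here.

[('-.-- x', '7lzx', 'xwxx')]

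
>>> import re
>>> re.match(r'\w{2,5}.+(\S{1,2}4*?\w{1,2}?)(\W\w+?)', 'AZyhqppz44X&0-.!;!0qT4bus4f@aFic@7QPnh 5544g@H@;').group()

`match` is anchored at position 0; if the pattern doesn't fit there, it returns None.
The match spans [0:46] → 'AZyhqppz44X&0-.!;!0qT4bus4f@aFic@7QPnh 5544g@H'.

'AZyhqppz44X&0-.!;!0qT4bus4f@aFic@7QPnh 5544g@H'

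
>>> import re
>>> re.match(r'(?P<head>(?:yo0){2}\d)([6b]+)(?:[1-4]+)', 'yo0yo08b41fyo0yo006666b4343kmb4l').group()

'yo0yo08b41'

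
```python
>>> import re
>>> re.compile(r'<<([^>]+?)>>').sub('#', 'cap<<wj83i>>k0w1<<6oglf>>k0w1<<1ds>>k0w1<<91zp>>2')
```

Each match is replaced by '#'.

'cap#k0w1#k0w1#k0w1#2'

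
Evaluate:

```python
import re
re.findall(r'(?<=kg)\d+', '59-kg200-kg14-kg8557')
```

['200', '14', '8557']

The positive lookaround only admits positions where the adjacent text matches; those characters stay outside the span.
No capturing groups, so `findall` returns the 3 full match strings.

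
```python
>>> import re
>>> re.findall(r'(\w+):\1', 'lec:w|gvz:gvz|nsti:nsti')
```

['gvz', 'nsti']

`\1` has to match the exact text group 1 already captured.
Matches: at [6:13] match 'gvz:gvz', group 1 = 'gvz'; at [14:23] match 'nsti:nsti', group 1 = 'nsti'.
One capturing group, so `findall` returns just the captured substring from each match — 2 in all.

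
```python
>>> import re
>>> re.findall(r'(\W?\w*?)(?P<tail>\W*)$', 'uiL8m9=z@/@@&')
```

[('=z', '@/@@&'), ('', '')]

Pattern: optionally a non-word character, then zero or more of a word character (lazy) (captured); then zero or more of a non-word character (captured as 'tail'); then anchored at the end.
Walking the string: at [6:13] match '=z@/@@&', groups = ('=z', '@/@@&'); at [13:13] match '', groups = ('', '').
`findall` packs the 2 group values into a tuple for every match.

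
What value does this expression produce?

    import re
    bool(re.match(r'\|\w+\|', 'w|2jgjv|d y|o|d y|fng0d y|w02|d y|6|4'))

False

`match` is anchored at position 0; if the pattern doesn't fit there, it returns None.
Here the pattern fails at index 0, so the call returns None, and `bool(None)` is False.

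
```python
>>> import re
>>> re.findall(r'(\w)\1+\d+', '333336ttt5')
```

['3', 't']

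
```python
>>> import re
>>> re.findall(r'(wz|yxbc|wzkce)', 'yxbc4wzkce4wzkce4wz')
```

['yxbc', 'wz', 'wz', 'wz']

Alternation isn't longest-match — the leftmost alternative that fits at this position is chosen.
Matches: at [0:4] match 'yxbc', group 1 = 'yxbc'; at [5:7] match 'wz', group 1 = 'wz'; at [11:13] match 'wz', group 1 = 'wz'; at [17:19] match 'wz', group 1 = 'wz'.
`findall` collects group 1 from each match (4 total).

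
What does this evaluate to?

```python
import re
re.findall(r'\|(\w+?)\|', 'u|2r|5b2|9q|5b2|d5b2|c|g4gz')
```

['2r', '9q', 'd5b2']

With a single group, `findall` returns only what that group captured — 3 items.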